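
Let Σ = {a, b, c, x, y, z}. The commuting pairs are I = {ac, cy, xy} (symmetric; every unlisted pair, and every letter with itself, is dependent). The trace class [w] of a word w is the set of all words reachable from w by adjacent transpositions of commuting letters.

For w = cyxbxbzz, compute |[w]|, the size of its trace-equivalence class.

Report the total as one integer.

3

piece 0:c — minimal
piece 1:y — minimal
piece 2:x rests on {0:c}
piece 3:b rests on {1:y, 2:x}
piece 4:x rests on {3:b}
piece 5:b rests on {4:x}
piece 6:z rests on {5:b}
piece 7:z rests on {6:z}
minimal pieces: {0:c, 1:y}
ways to finish when only these pieces remain (= sum over removing one remaining piece with nothing left below it):
  1 left: {7}→1
  2 left: {6,7}→1
  3 left: {5,6,7}→1
  4 left: {4,5,6,7}→1
  5 left: {3,4,5,6,7}→1
  6 left: {1,3,4,5,6,7}→1  {2,3,4,5,6,7}→1
  placing 0:c first → 2 extensions
  placing 1:y first → 1 extensions
total linear extensions = 3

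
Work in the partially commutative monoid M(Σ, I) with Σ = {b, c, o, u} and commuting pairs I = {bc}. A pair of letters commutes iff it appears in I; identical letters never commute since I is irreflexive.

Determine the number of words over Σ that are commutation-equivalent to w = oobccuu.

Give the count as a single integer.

#0=o has no predecessor
#1=o depends on [0:o]
#2=b depends on [1:o]
#3=c depends on [1:o]
#4=c depends on [3:c]
#5=u depends on [2:b, 4:c]
#6=u depends on [5:u]
sources: [0:o]
N(rest) = Σ N(rest − s) over sources s of rest; N(one piece) = 1:
  size 1 → [6]=1
  size 2 → [5,6]=1
  size 3 → [2,5,6]=1  [4,5,6]=1
  size 4 → [2,4,5,6]=2  [3,4,5,6]=1
  size 5 → [2,3,4,5,6]=3
  first=0(o) contributes 3

3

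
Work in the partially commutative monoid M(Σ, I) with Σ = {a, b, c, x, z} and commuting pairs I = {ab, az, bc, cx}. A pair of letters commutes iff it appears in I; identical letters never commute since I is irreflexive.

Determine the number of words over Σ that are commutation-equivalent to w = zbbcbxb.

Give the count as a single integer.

#0=z has no predecessor
#1=b depends on [0:z]
#2=b depends on [1:b]
#3=c depends on [0:z]
#4=b depends on [2:b]
#5=x depends on [4:b]
#6=b depends on [5:x]
sources: [0:z]
N(rest) = Σ N(rest − s) over sources s of rest; N(one piece) = 1:
  size 1 → [3]=1  [6]=1
  size 2 → [3,6]=2  [5,6]=1
  size 3 → [3,5,6]=3  [4,5,6]=1
  size 4 → [2,4,5,6]=1  [3,4,5,6]=4
  size 5 → [1,2,4,5,6]=1  [2,3,4,5,6]=5
  first=0(z) contributes 6

6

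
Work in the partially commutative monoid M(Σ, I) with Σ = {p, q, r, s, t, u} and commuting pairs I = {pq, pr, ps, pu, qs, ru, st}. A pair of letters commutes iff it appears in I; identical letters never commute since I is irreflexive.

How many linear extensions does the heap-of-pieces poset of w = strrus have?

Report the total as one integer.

drop 0:s onto floor
drop 1:t onto floor
drop 2:r onto {0:s, 1:t}
drop 3:r onto {2:r}
drop 4:u onto {0:s, 1:t}
drop 5:s onto {3:r, 4:u}
ground layer = {0:s, 1:t}
drop-orders for the pieces not yet dropped (sum over which currently-grounded one goes next):
  1 to go: {5} 1
  2 to go: {3,5} 1  {4,5} 1
  3 to go: {2,3,5} 1  {3,4,5} 2
  4 to go: {2,3,4,5} 3
  if 0:s drops first: 3 orders
  if 1:t drops first: 3 orders
heap linearizations: 6

6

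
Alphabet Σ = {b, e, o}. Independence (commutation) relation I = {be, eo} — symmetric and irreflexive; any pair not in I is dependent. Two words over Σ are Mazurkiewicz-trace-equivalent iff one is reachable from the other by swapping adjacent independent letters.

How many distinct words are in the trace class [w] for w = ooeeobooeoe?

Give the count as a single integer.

0(o) covers ∅
1(o) covers 0:o
2(e) covers ∅
3(e) covers 2:e
4(o) covers 1:o
5(b) covers 4:o
6(o) covers 5:b
7(o) covers 6:o
8(e) covers 3:e
9(o) covers 7:o
10(e) covers 8:e
floor of heap: 0:o, 2:e
completions by unplaced set U, small U first (add the entries for U minus each lowest piece of U):
  |U|=1: {9}:1  {10}:1
  |U|=2: {7,9}:1  {8,10}:1  {9,10}:2
  |U|=3: {3,8,10}:1  {6,7,9}:1  {7,9,10}:3  {8,9,10}:3
  |U|=4: {2,3,8,10}:1  {3,8,9,10}:4  {5,6,7,9}:1  {6,7,9,10}:4  {7,8,9,10}:6
  |U|=5: {2,3,8,9,10}:5  {3,7,8,9,10}:10  {4,5,6,7,9}:1  {5,6,7,9,10}:5  {6,7,8,9,10}:10
  |U|=6: {1,4,5,6,7,9}:1  {2,3,7,8,9,10}:15  {3,6,7,8,9,10}:20  {4,5,6,7,9,10}:6  {5,6,7,8,9,10}:15
  |U|=7: {0,1,4,5,6,7,9}:1  {1,4,5,6,7,9,10}:7  {2,3,6,7,8,9,10}:35  {3,5,6,7,8,9,10}:35  {4,5,6,7,8,9,10}:21
  |U|=8: {0,1,4,5,6,7,9,10}:8  {1,4,5,6,7,8,9,10}:28  {2,3,5,6,7,8,9,10}:70  {3,4,5,6,7,8,9,10}:56
  |U|=9: {0,1,4,5,6,7,8,9,10}:36  {1,3,4,5,6,7,8,9,10}:84  {2,3,4,5,6,7,8,9,10}:126
  start at 0(o): 210
  start at 2(e): 120
sum over floor = 330

330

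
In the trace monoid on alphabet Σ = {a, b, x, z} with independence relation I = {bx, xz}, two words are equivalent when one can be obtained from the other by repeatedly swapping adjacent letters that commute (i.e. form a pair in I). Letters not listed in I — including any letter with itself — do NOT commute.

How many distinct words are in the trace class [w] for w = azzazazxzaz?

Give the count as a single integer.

3

#0=a has no predecessor
#1=z depends on [0:a]
#2=z depends on [1:z]
#3=a depends on [2:z]
#4=z depends on [3:a]
#5=a depends on [4:z]
#6=z depends on [5:a]
#7=x depends on [5:a]
#8=z depends on [6:z]
#9=a depends on [7:x, 8:z]
#10=z depends on [9:a]
sources: [0:a]
N(rest) = Σ N(rest − s) over sources s of rest; N(one piece) = 1:
  size 1 → [10]=1
  size 2 → [9,10]=1
  size 3 → [7,9,10]=1  [8,9,10]=1
  size 4 → [6,8,9,10]=1  [7,8,9,10]=2
  size 5 → [6,7,8,9,10]=3
  size 6 → [5,6,7,8,9,10]=3
  size 7 → [4,5,6,7,8,9,10]=3
  size 8 → [3,4,5,6,7,8,9,10]=3
  size 9 → [2,3,4,5,6,7,8,9,10]=3
  first=0(a) contributes 3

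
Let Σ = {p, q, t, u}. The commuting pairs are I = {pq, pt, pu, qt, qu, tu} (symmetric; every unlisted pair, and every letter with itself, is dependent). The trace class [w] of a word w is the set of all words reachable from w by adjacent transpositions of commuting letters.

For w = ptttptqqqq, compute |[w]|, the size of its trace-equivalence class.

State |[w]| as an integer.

3150

drop 0:p onto floor
drop 1:t onto floor
drop 2:t onto {1:t}
drop 3:t onto {2:t}
drop 4:p onto {0:p}
drop 5:t onto {3:t}
drop 6:q onto floor
drop 7:q onto {6:q}
drop 8:q onto {7:q}
drop 9:q onto {8:q}
ground layer = {0:p, 1:t, 6:q}
drop-orders for the pieces not yet dropped (sum over which currently-grounded one goes next):
  1 to go: {4} 1  {5} 1  {9} 1
  2 to go: {0,4} 1  {3,5} 1  {4,5} 2  {4,9} 2  {5,9} 2  {8,9} 1
  3 to go: {0,4,5} 3  {0,4,9} 3  {2,3,5} 1  {3,4,5} 3  {3,5,9} 3  {4,5,9} 6  {4,8,9} 3  {5,8,9} 3  {7,8,9} 1
  4 to go: {0,3,4,5} 6  {0,4,5,9} 12  {0,4,8,9} 6  {1,2,3,5} 1  {2,3,4,5} 4  {2,3,5,9} 4  {3,4,5,9} 12  {3,5,8,9} 6  {4,5,8,9} 12  {4,7,8,9} 4  {5,7,8,9} 4  {6,7,8,9} 1
  5 to go: {0,2,3,4,5} 10  {0,3,4,5,9} 30  {0,4,5,8,9} 30  {0,4,7,8,9} 10  {1,2,3,4,5} 5  {1,2,3,5,9} 5  {2,3,4,5,9} 20  {2,3,5,8,9} 10  {3,4,5,8,9} 30  {3,5,7,8,9} 10  {4,5,7,8,9} 20  {4,6,7,8,9} 5  {5,6,7,8,9} 5
  6 to go: {0,1,2,3,4,5} 15  {0,2,3,4,5,9} 60  {0,3,4,5,8,9} 90  {0,4,5,7,8,9} 60  {0,4,6,7,8,9} 15  {1,2,3,4,5,9} 30  {1,2,3,5,8,9} 15  {2,3,4,5,8,9} 60  {2,3,5,7,8,9} 20  {3,4,5,7,8,9} 60  {3,5,6,7,8,9} 15  {4,5,6,7,8,9} 30
  7 to go: {0,1,2,3,4,5,9} 105  {0,2,3,4,5,8,9} 210  {0,3,4,5,7,8,9} 210  {0,4,5,6,7,8,9} 105  {1,2,3,4,5,8,9} 105  {1,2,3,5,7,8,9} 35  {2,3,4,5,7,8,9} 140  {2,3,5,6,7,8,9} 35  {3,4,5,6,7,8,9} 105
  8 to go: {0,1,2,3,4,5,8,9} 420  {0,2,3,4,5,7,8,9} 560  {0,3,4,5,6,7,8,9} 420  {1,2,3,4,5,7,8,9} 280  {1,2,3,5,6,7,8,9} 70  {2,3,4,5,6,7,8,9} 280
  if 0:p drops first: 630 orders
  if 1:t drops first: 1260 orders
  if 6:q drops first: 1260 orders
heap linearizations: 3150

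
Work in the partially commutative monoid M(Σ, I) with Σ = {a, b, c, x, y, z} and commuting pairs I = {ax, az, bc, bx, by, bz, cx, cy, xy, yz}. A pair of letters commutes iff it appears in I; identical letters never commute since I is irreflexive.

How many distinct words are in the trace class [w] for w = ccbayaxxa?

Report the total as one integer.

drop 0:c onto floor
drop 1:c onto {0:c}
drop 2:b onto floor
drop 3:a onto {1:c, 2:b}
drop 4:y onto {3:a}
drop 5:a onto {4:y}
drop 6:x onto floor
drop 7:x onto {6:x}
drop 8:a onto {5:a}
ground layer = {0:c, 2:b, 6:x}
drop-orders for the pieces not yet dropped (sum over which currently-grounded one goes next):
  1 to go: {7} 1  {8} 1
  2 to go: {5,8} 1  {6,7} 1  {7,8} 2
  3 to go: {4,5,8} 1  {5,7,8} 3  {6,7,8} 3
  4 to go: {3,4,5,8} 1  {4,5,7,8} 4  {5,6,7,8} 6
  5 to go: {1,3,4,5,8} 1  {2,3,4,5,8} 1  {3,4,5,7,8} 5  {4,5,6,7,8} 10
  6 to go: {0,1,3,4,5,8} 1  {1,2,3,4,5,8} 2  {1,3,4,5,7,8} 6  {2,3,4,5,7,8} 6  {3,4,5,6,7,8} 15
  7 to go: {0,1,2,3,4,5,8} 3  {0,1,3,4,5,7,8} 7  {1,2,3,4,5,7,8} 14  {1,3,4,5,6,7,8} 21  {2,3,4,5,6,7,8} 21
  if 0:c drops first: 56 orders
  if 2:b drops first: 28 orders
  if 6:x drops first: 24 orders
heap linearizations: 108

108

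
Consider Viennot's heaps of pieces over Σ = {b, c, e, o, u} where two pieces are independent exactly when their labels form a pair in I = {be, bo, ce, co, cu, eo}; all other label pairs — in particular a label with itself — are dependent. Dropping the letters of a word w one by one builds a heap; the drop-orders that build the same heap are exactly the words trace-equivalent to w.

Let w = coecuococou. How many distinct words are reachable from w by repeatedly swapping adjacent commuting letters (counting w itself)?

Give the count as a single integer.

660

0(c) covers ∅
1(o) covers ∅
2(e) covers ∅
3(c) covers 0:c
4(u) covers 1:o, 2:e
5(o) covers 4:u
6(c) covers 3:c
7(o) covers 5:o
8(c) covers 6:c
9(o) covers 7:o
10(u) covers 9:o
floor of heap: 0:c, 1:o, 2:e
completions by unplaced set U, small U first (add the entries for U minus each lowest piece of U):
  |U|=1: {8}:1  {10}:1
  |U|=2: {6,8}:1  {8,10}:2  {9,10}:1
  |U|=3: {3,6,8}:1  {6,8,10}:3  {7,9,10}:1  {8,9,10}:3
  |U|=4: {0,3,6,8}:1  {3,6,8,10}:4  {5,7,9,10}:1  {6,8,9,10}:6  {7,8,9,10}:4
  |U|=5: {0,3,6,8,10}:5  {3,6,8,9,10}:10  {4,5,7,9,10}:1  {5,7,8,9,10}:5  {6,7,8,9,10}:10
  |U|=6: {0,3,6,8,9,10}:15  {1,4,5,7,9,10}:1  {2,4,5,7,9,10}:1  {3,6,7,8,9,10}:20  {4,5,7,8,9,10}:6  {5,6,7,8,9,10}:15
  |U|=7: {0,3,6,7,8,9,10}:35  {1,2,4,5,7,9,10}:2  {1,4,5,7,8,9,10}:7  {2,4,5,7,8,9,10}:7  {3,5,6,7,8,9,10}:35  {4,5,6,7,8,9,10}:21
  |U|=8: {0,3,5,6,7,8,9,10}:70  {1,2,4,5,7,8,9,10}:16  {1,4,5,6,7,8,9,10}:28  {2,4,5,6,7,8,9,10}:28  {3,4,5,6,7,8,9,10}:56
  |U|=9: {0,3,4,5,6,7,8,9,10}:126  {1,2,4,5,6,7,8,9,10}:72  {1,3,4,5,6,7,8,9,10}:84  {2,3,4,5,6,7,8,9,10}:84
  start at 0(c): 240
  start at 1(o): 210
  start at 2(e): 210
sum over floor = 660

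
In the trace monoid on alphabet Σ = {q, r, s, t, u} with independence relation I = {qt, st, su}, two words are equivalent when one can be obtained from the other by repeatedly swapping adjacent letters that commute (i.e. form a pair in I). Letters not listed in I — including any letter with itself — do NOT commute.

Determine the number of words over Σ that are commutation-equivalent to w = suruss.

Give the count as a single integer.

6

0(s) covers ∅
1(u) covers ∅
2(r) covers 0:s, 1:u
3(u) covers 2:r
4(s) covers 2:r
5(s) covers 4:s
floor of heap: 0:s, 1:u
completions by unplaced set U, small U first (add the entries for U minus each lowest piece of U):
  |U|=1: {3}:1  {5}:1
  |U|=2: {3,5}:2  {4,5}:1
  |U|=3: {3,4,5}:3
  |U|=4: {2,3,4,5}:3
  start at 0(s): 3
  start at 1(u): 3
sum over floor = 6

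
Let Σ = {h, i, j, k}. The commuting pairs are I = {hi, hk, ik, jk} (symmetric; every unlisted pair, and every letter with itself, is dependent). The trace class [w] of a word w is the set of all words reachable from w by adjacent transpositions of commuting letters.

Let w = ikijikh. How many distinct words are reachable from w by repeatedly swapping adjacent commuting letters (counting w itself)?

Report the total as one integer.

#0=i has no predecessor
#1=k has no predecessor
#2=i depends on [0:i]
#3=j depends on [2:i]
#4=i depends on [3:j]
#5=k depends on [1:k]
#6=h depends on [3:j]
sources: [0:i, 1:k]
N(rest) = Σ N(rest − s) over sources s of rest; N(one piece) = 1:
  size 1 → [4]=1  [5]=1  [6]=1
  size 2 → [1,5]=1  [4,5]=2  [4,6]=2  [5,6]=2
  size 3 → [1,4,5]=3  [1,5,6]=3  [3,4,6]=2  [4,5,6]=6
  size 4 → [1,4,5,6]=12  [2,3,4,6]=2  [3,4,5,6]=8
  size 5 → [0,2,3,4,6]=2  [1,3,4,5,6]=20  [2,3,4,5,6]=10
  first=0(i) contributes 30
  first=1(k) contributes 12
|[w]| = 42

42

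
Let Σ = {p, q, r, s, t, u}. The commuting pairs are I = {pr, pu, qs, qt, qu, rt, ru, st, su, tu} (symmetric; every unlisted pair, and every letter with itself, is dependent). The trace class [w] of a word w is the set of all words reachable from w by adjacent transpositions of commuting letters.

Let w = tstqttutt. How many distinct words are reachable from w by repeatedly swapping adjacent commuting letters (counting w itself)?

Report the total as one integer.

504

0(t) covers ∅
1(s) covers ∅
2(t) covers 0:t
3(q) covers ∅
4(t) covers 2:t
5(t) covers 4:t
6(u) covers ∅
7(t) covers 5:t
8(t) covers 7:t
floor of heap: 0:t, 1:s, 3:q, 6:u
completions by unplaced set U, small U first (add the entries for U minus each lowest piece of U):
  |U|=1: {1}:1  {3}:1  {6}:1  {8}:1
  |U|=2: {1,3}:2  {1,6}:2  {1,8}:2  {3,6}:2  {3,8}:2  {6,8}:2  {7,8}:1
  |U|=3: {1,3,6}:6  {1,3,8}:6  {1,6,8}:6  {1,7,8}:3  {3,6,8}:6  {3,7,8}:3  {5,7,8}:1  {6,7,8}:3
  |U|=4: {1,3,6,8}:24  {1,3,7,8}:12  {1,5,7,8}:4  {1,6,7,8}:12  {3,5,7,8}:4  {3,6,7,8}:12  {4,5,7,8}:1  {5,6,7,8}:4
  |U|=5: {1,3,5,7,8}:20  {1,3,6,7,8}:60  {1,4,5,7,8}:5  {1,5,6,7,8}:20  {2,4,5,7,8}:1  {3,4,5,7,8}:5  {3,5,6,7,8}:20  {4,5,6,7,8}:5
  |U|=6: {0,2,4,5,7,8}:1  {1,2,4,5,7,8}:6  {1,3,4,5,7,8}:30  {1,3,5,6,7,8}:120  {1,4,5,6,7,8}:30  {2,3,4,5,7,8}:6  {2,4,5,6,7,8}:6  {3,4,5,6,7,8}:30
  |U|=7: {0,1,2,4,5,7,8}:7  {0,2,3,4,5,7,8}:7  {0,2,4,5,6,7,8}:7  {1,2,3,4,5,7,8}:42  {1,2,4,5,6,7,8}:42  {1,3,4,5,6,7,8}:210  {2,3,4,5,6,7,8}:42
  start at 0(t): 336
  start at 1(s): 56
  start at 3(q): 56
  start at 6(u): 56
sum over floor = 504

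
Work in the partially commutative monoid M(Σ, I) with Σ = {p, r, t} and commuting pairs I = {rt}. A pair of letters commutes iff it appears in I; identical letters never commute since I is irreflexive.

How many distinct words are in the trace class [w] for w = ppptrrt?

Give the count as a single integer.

6

0(p) covers ∅
1(p) covers 0:p
2(p) covers 1:p
3(t) covers 2:p
4(r) covers 2:p
5(r) covers 4:r
6(t) covers 3:t
floor of heap: 0:p
completions by unplaced set U, small U first (add the entries for U minus each lowest piece of U):
  |U|=1: {5}:1  {6}:1
  |U|=2: {3,6}:1  {4,5}:1  {5,6}:2
  |U|=3: {3,5,6}:3  {4,5,6}:3
  |U|=4: {3,4,5,6}:6
  |U|=5: {2,3,4,5,6}:6
  start at 0(p): 6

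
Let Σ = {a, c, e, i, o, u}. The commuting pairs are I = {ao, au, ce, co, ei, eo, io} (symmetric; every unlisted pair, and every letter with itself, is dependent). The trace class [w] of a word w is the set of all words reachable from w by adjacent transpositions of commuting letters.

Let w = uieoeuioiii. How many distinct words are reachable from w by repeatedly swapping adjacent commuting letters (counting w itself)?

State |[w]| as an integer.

60

piece 0:u — minimal
piece 1:i rests on {0:u}
piece 2:e rests on {0:u}
piece 3:o rests on {0:u}
piece 4:e rests on {2:e}
piece 5:u rests on {1:i, 3:o, 4:e}
piece 6:i rests on {5:u}
piece 7:o rests on {5:u}
piece 8:i rests on {6:i}
piece 9:i rests on {8:i}
piece 10:i rests on {9:i}
minimal pieces: {0:u}
ways to finish when only these pieces remain (= sum over removing one remaining piece with nothing left below it):
  1 left: {7}→1  {10}→1
  2 left: {7,10}→2  {9,10}→1
  3 left: {7,9,10}→3  {8,9,10}→1
  4 left: {6,8,9,10}→1  {7,8,9,10}→4
  5 left: {6,7,8,9,10}→5
  6 left: {5,6,7,8,9,10}→5
  7 left: {1,5,6,7,8,9,10}→5  {3,5,6,7,8,9,10}→5  {4,5,6,7,8,9,10}→5
  8 left: {1,3,5,6,7,8,9,10}→10  {1,4,5,6,7,8,9,10}→10  {2,4,5,6,7,8,9,10}→5  {3,4,5,6,7,8,9,10}→10
  9 left: {1,2,4,5,6,7,8,9,10}→15  {1,3,4,5,6,7,8,9,10}→30  {2,3,4,5,6,7,8,9,10}→15
  placing 0:u first → 60 extensions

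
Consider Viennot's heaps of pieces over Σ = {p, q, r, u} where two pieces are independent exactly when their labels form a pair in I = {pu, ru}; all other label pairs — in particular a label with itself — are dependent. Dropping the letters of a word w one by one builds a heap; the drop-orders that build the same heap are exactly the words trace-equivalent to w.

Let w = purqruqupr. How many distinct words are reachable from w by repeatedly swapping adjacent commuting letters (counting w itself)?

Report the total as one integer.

0(p) covers ∅
1(u) covers ∅
2(r) covers 0:p
3(q) covers 1:u, 2:r
4(r) covers 3:q
5(u) covers 3:q
6(q) covers 4:r, 5:u
7(u) covers 6:q
8(p) covers 6:q
9(r) covers 8:p
floor of heap: 0:p, 1:u
completions by unplaced set U, small U first (add the entries for U minus each lowest piece of U):
  |U|=1: {7}:1  {9}:1
  |U|=2: {7,9}:2  {8,9}:1
  |U|=3: {7,8,9}:3
  |U|=4: {6,7,8,9}:3
  |U|=5: {4,6,7,8,9}:3  {5,6,7,8,9}:3
  |U|=6: {4,5,6,7,8,9}:6
  |U|=7: {3,4,5,6,7,8,9}:6
  |U|=8: {1,3,4,5,6,7,8,9}:6  {2,3,4,5,6,7,8,9}:6
  start at 0(p): 12
  start at 1(u): 6
sum over floor = 18

18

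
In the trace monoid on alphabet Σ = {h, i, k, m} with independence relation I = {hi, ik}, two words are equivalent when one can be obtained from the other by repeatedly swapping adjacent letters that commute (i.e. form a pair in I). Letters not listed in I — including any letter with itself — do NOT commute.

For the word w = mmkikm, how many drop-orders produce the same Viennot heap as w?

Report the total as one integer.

3

piece 0:m — minimal
piece 1:m rests on {0:m}
piece 2:k rests on {1:m}
piece 3:i rests on {1:m}
piece 4:k rests on {2:k}
piece 5:m rests on {3:i, 4:k}
minimal pieces: {0:m}
ways to finish when only these pieces remain (= sum over removing one remaining piece with nothing left below it):
  1 left: {5}→1
  2 left: {3,5}→1  {4,5}→1
  3 left: {2,4,5}→1  {3,4,5}→2
  4 left: {2,3,4,5}→3
  placing 0:m first → 3 extensions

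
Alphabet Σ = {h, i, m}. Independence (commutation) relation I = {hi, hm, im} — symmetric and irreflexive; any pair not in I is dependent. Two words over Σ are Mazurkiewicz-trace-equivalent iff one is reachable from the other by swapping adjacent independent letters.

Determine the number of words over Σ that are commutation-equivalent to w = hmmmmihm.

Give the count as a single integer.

piece 0:h — minimal
piece 1:m — minimal
piece 2:m rests on {1:m}
piece 3:m rests on {2:m}
piece 4:m rests on {3:m}
piece 5:i — minimal
piece 6:h rests on {0:h}
piece 7:m rests on {4:m}
minimal pieces: {0:h, 1:m, 5:i}
ways to finish when only these pieces remain (= sum over removing one remaining piece with nothing left below it):
  1 left: {5}→1  {6}→1  {7}→1
  2 left: {0,6}→1  {4,7}→1  {5,6}→2  {5,7}→2  {6,7}→2
  3 left: {0,5,6}→3  {0,6,7}→3  {3,4,7}→1  {4,5,7}→3  {4,6,7}→3  {5,6,7}→6
  4 left: {0,4,6,7}→6  {0,5,6,7}→12  {2,3,4,7}→1  {3,4,5,7}→4  {3,4,6,7}→4  {4,5,6,7}→12
  5 left: {0,3,4,6,7}→10  {0,4,5,6,7}→30  {1,2,3,4,7}→1  {2,3,4,5,7}→5  {2,3,4,6,7}→5  {3,4,5,6,7}→20
  6 left: {0,2,3,4,6,7}→15  {0,3,4,5,6,7}→60  {1,2,3,4,5,7}→6  {1,2,3,4,6,7}→6  {2,3,4,5,6,7}→30
  placing 0:h first → 42 extensions
  placing 1:m first → 105 extensions
  placing 5:i first → 21 extensions
total linear extensions = 168

168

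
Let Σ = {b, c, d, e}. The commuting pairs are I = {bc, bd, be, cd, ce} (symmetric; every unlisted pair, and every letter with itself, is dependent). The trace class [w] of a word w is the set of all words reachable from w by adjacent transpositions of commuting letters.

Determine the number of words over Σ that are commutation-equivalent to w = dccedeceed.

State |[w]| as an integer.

0(d) covers ∅
1(c) covers ∅
2(c) covers 1:c
3(e) covers 0:d
4(d) covers 3:e
5(e) covers 4:d
6(c) covers 2:c
7(e) covers 5:e
8(e) covers 7:e
9(d) covers 8:e
floor of heap: 0:d, 1:c
completions by unplaced set U, small U first (add the entries for U minus each lowest piece of U):
  |U|=1: {6}:1  {9}:1
  |U|=2: {2,6}:1  {6,9}:2  {8,9}:1
  |U|=3: {1,2,6}:1  {2,6,9}:3  {6,8,9}:3  {7,8,9}:1
  |U|=4: {1,2,6,9}:4  {2,6,8,9}:6  {5,7,8,9}:1  {6,7,8,9}:4
  |U|=5: {1,2,6,8,9}:10  {2,6,7,8,9}:10  {4,5,7,8,9}:1  {5,6,7,8,9}:5
  |U|=6: {1,2,6,7,8,9}:20  {2,5,6,7,8,9}:15  {3,4,5,7,8,9}:1  {4,5,6,7,8,9}:6
  |U|=7: {0,3,4,5,7,8,9}:1  {1,2,5,6,7,8,9}:35  {2,4,5,6,7,8,9}:21  {3,4,5,6,7,8,9}:7
  |U|=8: {0,3,4,5,6,7,8,9}:8  {1,2,4,5,6,7,8,9}:56  {2,3,4,5,6,7,8,9}:28
  start at 0(d): 84
  start at 1(c): 36
sum over floor = 120

120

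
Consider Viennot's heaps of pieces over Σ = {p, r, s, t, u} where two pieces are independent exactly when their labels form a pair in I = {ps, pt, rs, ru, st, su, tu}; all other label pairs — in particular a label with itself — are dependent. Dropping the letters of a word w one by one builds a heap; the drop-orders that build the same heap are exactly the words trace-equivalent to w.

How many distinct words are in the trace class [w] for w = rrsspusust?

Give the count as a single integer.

840

drop 0:r onto floor
drop 1:r onto {0:r}
drop 2:s onto floor
drop 3:s onto {2:s}
drop 4:p onto {1:r}
drop 5:u onto {4:p}
drop 6:s onto {3:s}
drop 7:u onto {5:u}
drop 8:s onto {6:s}
drop 9:t onto {1:r}
ground layer = {0:r, 2:s}
drop-orders for the pieces not yet dropped (sum over which currently-grounded one goes next):
  1 to go: {7} 1  {8} 1  {9} 1
  2 to go: {5,7} 1  {6,8} 1  {7,8} 2  {7,9} 2  {8,9} 2
  3 to go: {3,6,8} 1  {4,5,7} 1  {5,7,8} 3  {5,7,9} 3  {6,7,8} 3  {6,8,9} 3  {7,8,9} 6
  4 to go: {2,3,6,8} 1  {3,6,7,8} 4  {3,6,8,9} 4  {4,5,7,8} 4  {4,5,7,9} 4  {5,6,7,8} 6  {5,7,8,9} 12  {6,7,8,9} 12
  5 to go: {1,4,5,7,9} 4  {2,3,6,7,8} 5  {2,3,6,8,9} 5  {3,5,6,7,8} 10  {3,6,7,8,9} 20  {4,5,6,7,8} 10  {4,5,7,8,9} 20  {5,6,7,8,9} 30
  6 to go: {0,1,4,5,7,9} 4  {1,4,5,7,8,9} 24  {2,3,5,6,7,8} 15  {2,3,6,7,8,9} 30  {3,4,5,6,7,8} 20  {3,5,6,7,8,9} 60  {4,5,6,7,8,9} 60
  7 to go: {0,1,4,5,7,8,9} 28  {1,4,5,6,7,8,9} 84  {2,3,4,5,6,7,8} 35  {2,3,5,6,7,8,9} 105  {3,4,5,6,7,8,9} 140
  8 to go: {0,1,4,5,6,7,8,9} 112  {1,3,4,5,6,7,8,9} 224  {2,3,4,5,6,7,8,9} 280
  if 0:r drops first: 504 orders
  if 2:s drops first: 336 orders
heap linearizations: 840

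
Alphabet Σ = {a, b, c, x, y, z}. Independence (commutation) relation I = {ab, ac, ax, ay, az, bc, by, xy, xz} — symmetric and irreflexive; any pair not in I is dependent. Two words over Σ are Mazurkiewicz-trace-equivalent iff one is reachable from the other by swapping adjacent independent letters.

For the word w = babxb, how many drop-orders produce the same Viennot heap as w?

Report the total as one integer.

5

#0=b has no predecessor
#1=a has no predecessor
#2=b depends on [0:b]
#3=x depends on [2:b]
#4=b depends on [3:x]
sources: [0:b, 1:a]
N(rest) = Σ N(rest − s) over sources s of rest; N(one piece) = 1:
  size 1 → [1]=1  [4]=1
  size 2 → [1,4]=2  [3,4]=1
  size 3 → [1,3,4]=3  [2,3,4]=1
  first=0(b) contributes 4
  first=1(a) contributes 1
|[w]| = 5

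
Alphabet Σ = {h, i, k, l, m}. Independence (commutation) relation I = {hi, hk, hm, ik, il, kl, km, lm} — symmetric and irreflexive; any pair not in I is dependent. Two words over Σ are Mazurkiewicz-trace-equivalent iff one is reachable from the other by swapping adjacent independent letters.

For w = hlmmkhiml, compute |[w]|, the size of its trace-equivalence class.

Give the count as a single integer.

630

#0=h has no predecessor
#1=l depends on [0:h]
#2=m has no predecessor
#3=m depends on [2:m]
#4=k has no predecessor
#5=h depends on [1:l]
#6=i depends on [3:m]
#7=m depends on [6:i]
#8=l depends on [5:h]
sources: [0:h, 2:m, 4:k]
N(rest) = Σ N(rest − s) over sources s of rest; N(one piece) = 1:
  size 1 → [4]=1  [7]=1  [8]=1
  size 2 → [4,7]=2  [4,8]=2  [5,8]=1  [6,7]=1  [7,8]=2
  size 3 → [1,5,8]=1  [3,6,7]=1  [4,5,8]=3  [4,6,7]=3  [4,7,8]=6  [5,7,8]=3  [6,7,8]=3
  size 4 → [0,1,5,8]=1  [1,4,5,8]=4  [1,5,7,8]=4  [2,3,6,7]=1  [3,4,6,7]=4  [3,6,7,8]=4  [4,5,7,8]=12  [4,6,7,8]=12  [5,6,7,8]=6
  size 5 → [0,1,4,5,8]=5  [0,1,5,7,8]=5  [1,4,5,7,8]=20  [1,5,6,7,8]=10  [2,3,4,6,7]=5  [2,3,6,7,8]=5  [3,4,6,7,8]=20  [3,5,6,7,8]=10  [4,5,6,7,8]=30
  size 6 → [0,1,4,5,7,8]=30  [0,1,5,6,7,8]=15  [1,3,5,6,7,8]=20  [1,4,5,6,7,8]=60  [2,3,4,6,7,8]=30  [2,3,5,6,7,8]=15  [3,4,5,6,7,8]=60
  size 7 → [0,1,3,5,6,7,8]=35  [0,1,4,5,6,7,8]=105  [1,2,3,5,6,7,8]=35  [1,3,4,5,6,7,8]=140  [2,3,4,5,6,7,8]=105
  first=0(h) contributes 280
  first=2(m) contributes 280
  first=4(k) contributes 70
|[w]| = 630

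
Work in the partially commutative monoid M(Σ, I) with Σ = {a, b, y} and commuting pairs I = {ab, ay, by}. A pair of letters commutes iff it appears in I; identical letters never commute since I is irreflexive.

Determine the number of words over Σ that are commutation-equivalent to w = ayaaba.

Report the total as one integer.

30

0(a) covers ∅
1(y) covers ∅
2(a) covers 0:a
3(a) covers 2:a
4(b) covers ∅
5(a) covers 3:a
floor of heap: 0:a, 1:y, 4:b
completions by unplaced set U, small U first (add the entries for U minus each lowest piece of U):
  |U|=1: {1}:1  {4}:1  {5}:1
  |U|=2: {1,4}:2  {1,5}:2  {3,5}:1  {4,5}:2
  |U|=3: {1,3,5}:3  {1,4,5}:6  {2,3,5}:1  {3,4,5}:3
  |U|=4: {0,2,3,5}:1  {1,2,3,5}:4  {1,3,4,5}:12  {2,3,4,5}:4
  start at 0(a): 20
  start at 1(y): 5
  start at 4(b): 5
sum over floor = 30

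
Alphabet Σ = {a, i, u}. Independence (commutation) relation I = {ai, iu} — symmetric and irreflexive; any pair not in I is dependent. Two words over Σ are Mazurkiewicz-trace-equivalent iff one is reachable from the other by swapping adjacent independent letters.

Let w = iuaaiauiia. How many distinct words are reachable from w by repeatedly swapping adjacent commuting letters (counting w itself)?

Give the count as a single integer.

210

drop 0:i onto floor
drop 1:u onto floor
drop 2:a onto {1:u}
drop 3:a onto {2:a}
drop 4:i onto {0:i}
drop 5:a onto {3:a}
drop 6:u onto {5:a}
drop 7:i onto {4:i}
drop 8:i onto {7:i}
drop 9:a onto {6:u}
ground layer = {0:i, 1:u}
drop-orders for the pieces not yet dropped (sum over which currently-grounded one goes next):
  1 to go: {8} 1  {9} 1
  2 to go: {6,9} 1  {7,8} 1  {8,9} 2
  3 to go: {4,7,8} 1  {5,6,9} 1  {6,8,9} 3  {7,8,9} 3
  4 to go: {0,4,7,8} 1  {3,5,6,9} 1  {4,7,8,9} 4  {5,6,8,9} 4  {6,7,8,9} 6
  5 to go: {0,4,7,8,9} 5  {2,3,5,6,9} 1  {3,5,6,8,9} 5  {4,6,7,8,9} 10  {5,6,7,8,9} 10
  6 to go: {0,4,6,7,8,9} 15  {1,2,3,5,6,9} 1  {2,3,5,6,8,9} 6  {3,5,6,7,8,9} 15  {4,5,6,7,8,9} 20
  7 to go: {0,4,5,6,7,8,9} 35  {1,2,3,5,6,8,9} 7  {2,3,5,6,7,8,9} 21  {3,4,5,6,7,8,9} 35
  8 to go: {0,3,4,5,6,7,8,9} 70  {1,2,3,5,6,7,8,9} 28  {2,3,4,5,6,7,8,9} 56
  if 0:i drops first: 84 orders
  if 1:u drops first: 126 orders
heap linearizations: 210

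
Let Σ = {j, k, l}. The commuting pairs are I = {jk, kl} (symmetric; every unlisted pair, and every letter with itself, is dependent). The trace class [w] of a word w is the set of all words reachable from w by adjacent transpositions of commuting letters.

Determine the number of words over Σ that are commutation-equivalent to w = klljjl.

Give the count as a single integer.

6

piece 0:k — minimal
piece 1:l — minimal
piece 2:l rests on {1:l}
piece 3:j rests on {2:l}
piece 4:j rests on {3:j}
piece 5:l rests on {4:j}
minimal pieces: {0:k, 1:l}
ways to finish when only these pieces remain (= sum over removing one remaining piece with nothing left below it):
  1 left: {0}→1  {5}→1
  2 left: {0,5}→2  {4,5}→1
  3 left: {0,4,5}→3  {3,4,5}→1
  4 left: {0,3,4,5}→4  {2,3,4,5}→1
  placing 0:k first → 1 extensions
  placing 1:l first → 5 extensions
total linear extensions = 6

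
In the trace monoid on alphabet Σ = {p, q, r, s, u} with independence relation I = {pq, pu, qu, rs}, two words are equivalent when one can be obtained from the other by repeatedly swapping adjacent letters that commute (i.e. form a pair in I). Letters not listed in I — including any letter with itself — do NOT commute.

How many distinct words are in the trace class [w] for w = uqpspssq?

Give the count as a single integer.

6

0(u) covers ∅
1(q) covers ∅
2(p) covers ∅
3(s) covers 0:u, 1:q, 2:p
4(p) covers 3:s
5(s) covers 4:p
6(s) covers 5:s
7(q) covers 6:s
floor of heap: 0:u, 1:q, 2:p
completions by unplaced set U, small U first (add the entries for U minus each lowest piece of U):
  |U|=1: {7}:1
  |U|=2: {6,7}:1
  |U|=3: {5,6,7}:1
  |U|=4: {4,5,6,7}:1
  |U|=5: {3,4,5,6,7}:1
  |U|=6: {0,3,4,5,6,7}:1  {1,3,4,5,6,7}:1  {2,3,4,5,6,7}:1
  start at 0(u): 2
  start at 1(q): 2
  start at 2(p): 2
sum over floor = 6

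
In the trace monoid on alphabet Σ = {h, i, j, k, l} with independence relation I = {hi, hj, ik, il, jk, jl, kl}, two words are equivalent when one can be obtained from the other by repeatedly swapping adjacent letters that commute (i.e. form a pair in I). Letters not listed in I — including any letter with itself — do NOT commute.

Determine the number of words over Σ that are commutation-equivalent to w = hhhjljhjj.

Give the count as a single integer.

126

#0=h has no predecessor
#1=h depends on [0:h]
#2=h depends on [1:h]
#3=j has no predecessor
#4=l depends on [2:h]
#5=j depends on [3:j]
#6=h depends on [4:l]
#7=j depends on [5:j]
#8=j depends on [7:j]
sources: [0:h, 3:j]
N(rest) = Σ N(rest − s) over sources s of rest; N(one piece) = 1:
  size 1 → [6]=1  [8]=1
  size 2 → [4,6]=1  [6,8]=2  [7,8]=1
  size 3 → [2,4,6]=1  [4,6,8]=3  [5,7,8]=1  [6,7,8]=3
  size 4 → [1,2,4,6]=1  [2,4,6,8]=4  [3,5,7,8]=1  [4,6,7,8]=6  [5,6,7,8]=4
  size 5 → [0,1,2,4,6]=1  [1,2,4,6,8]=5  [2,4,6,7,8]=10  [3,5,6,7,8]=5  [4,5,6,7,8]=10
  size 6 → [0,1,2,4,6,8]=6  [1,2,4,6,7,8]=15  [2,4,5,6,7,8]=20  [3,4,5,6,7,8]=15
  size 7 → [0,1,2,4,6,7,8]=21  [1,2,4,5,6,7,8]=35  [2,3,4,5,6,7,8]=35
  first=0(h) contributes 70
  first=3(j) contributes 56
|[w]| = 126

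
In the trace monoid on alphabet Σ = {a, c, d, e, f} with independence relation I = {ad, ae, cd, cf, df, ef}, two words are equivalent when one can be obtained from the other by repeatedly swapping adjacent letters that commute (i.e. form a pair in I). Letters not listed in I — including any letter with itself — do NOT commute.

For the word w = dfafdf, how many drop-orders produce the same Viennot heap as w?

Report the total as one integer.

15

#0=d has no predecessor
#1=f has no predecessor
#2=a depends on [1:f]
#3=f depends on [2:a]
#4=d depends on [0:d]
#5=f depends on [3:f]
sources: [0:d, 1:f]
N(rest) = Σ N(rest − s) over sources s of rest; N(one piece) = 1:
  size 1 → [4]=1  [5]=1
  size 2 → [0,4]=1  [3,5]=1  [4,5]=2
  size 3 → [0,4,5]=3  [2,3,5]=1  [3,4,5]=3
  size 4 → [0,3,4,5]=6  [1,2,3,5]=1  [2,3,4,5]=4
  first=0(d) contributes 5
  first=1(f) contributes 10
|[w]| = 15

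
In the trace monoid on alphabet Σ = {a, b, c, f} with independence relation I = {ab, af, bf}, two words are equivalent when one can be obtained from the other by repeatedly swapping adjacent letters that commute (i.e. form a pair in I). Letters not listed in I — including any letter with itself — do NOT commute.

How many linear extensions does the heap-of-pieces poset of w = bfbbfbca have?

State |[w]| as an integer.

15

#0=b has no predecessor
#1=f has no predecessor
#2=b depends on [0:b]
#3=b depends on [2:b]
#4=f depends on [1:f]
#5=b depends on [3:b]
#6=c depends on [4:f, 5:b]
#7=a depends on [6:c]
sources: [0:b, 1:f]
N(rest) = Σ N(rest − s) over sources s of rest; N(one piece) = 1:
  size 1 → [7]=1
  size 2 → [6,7]=1
  size 3 → [4,6,7]=1  [5,6,7]=1
  size 4 → [1,4,6,7]=1  [3,5,6,7]=1  [4,5,6,7]=2
  size 5 → [1,4,5,6,7]=3  [2,3,5,6,7]=1  [3,4,5,6,7]=3
  size 6 → [0,2,3,5,6,7]=1  [1,3,4,5,6,7]=6  [2,3,4,5,6,7]=4
  first=0(b) contributes 10
  first=1(f) contributes 5
|[w]| = 15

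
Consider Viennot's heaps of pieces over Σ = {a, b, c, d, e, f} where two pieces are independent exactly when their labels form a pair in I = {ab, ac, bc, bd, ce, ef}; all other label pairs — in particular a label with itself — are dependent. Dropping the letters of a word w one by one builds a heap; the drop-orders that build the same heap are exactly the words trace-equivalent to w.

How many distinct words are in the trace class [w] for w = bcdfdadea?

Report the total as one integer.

3

0(b) covers ∅
1(c) covers ∅
2(d) covers 1:c
3(f) covers 0:b, 2:d
4(d) covers 3:f
5(a) covers 4:d
6(d) covers 5:a
7(e) covers 6:d
8(a) covers 7:e
floor of heap: 0:b, 1:c
completions by unplaced set U, small U first (add the entries for U minus each lowest piece of U):
  |U|=1: {8}:1
  |U|=2: {7,8}:1
  |U|=3: {6,7,8}:1
  |U|=4: {5,6,7,8}:1
  |U|=5: {4,5,6,7,8}:1
  |U|=6: {3,4,5,6,7,8}:1
  |U|=7: {0,3,4,5,6,7,8}:1  {2,3,4,5,6,7,8}:1
  start at 0(b): 1
  start at 1(c): 2
sum over floor = 3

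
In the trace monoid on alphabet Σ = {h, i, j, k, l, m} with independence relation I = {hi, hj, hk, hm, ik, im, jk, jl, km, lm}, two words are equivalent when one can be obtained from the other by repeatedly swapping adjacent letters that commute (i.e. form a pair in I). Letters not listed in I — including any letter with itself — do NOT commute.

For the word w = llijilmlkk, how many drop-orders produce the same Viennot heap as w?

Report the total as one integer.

6

piece 0:l — minimal
piece 1:l rests on {0:l}
piece 2:i rests on {1:l}
piece 3:j rests on {2:i}
piece 4:i rests on {3:j}
piece 5:l rests on {4:i}
piece 6:m rests on {3:j}
piece 7:l rests on {5:l}
piece 8:k rests on {7:l}
piece 9:k rests on {8:k}
minimal pieces: {0:l}
ways to finish when only these pieces remain (= sum over removing one remaining piece with nothing left below it):
  1 left: {6}→1  {9}→1
  2 left: {6,9}→2  {8,9}→1
  3 left: {6,8,9}→3  {7,8,9}→1
  4 left: {5,7,8,9}→1  {6,7,8,9}→4
  5 left: {4,5,7,8,9}→1  {5,6,7,8,9}→5
  6 left: {4,5,6,7,8,9}→6
  7 left: {3,4,5,6,7,8,9}→6
  8 left: {2,3,4,5,6,7,8,9}→6
  placing 0:l first → 6 extensions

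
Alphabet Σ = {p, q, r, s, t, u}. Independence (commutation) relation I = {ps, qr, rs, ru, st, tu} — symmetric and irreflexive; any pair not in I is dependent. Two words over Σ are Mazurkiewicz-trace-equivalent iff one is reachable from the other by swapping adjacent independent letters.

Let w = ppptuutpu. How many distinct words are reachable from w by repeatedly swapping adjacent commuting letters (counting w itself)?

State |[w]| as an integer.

#0=p has no predecessor
#1=p depends on [0:p]
#2=p depends on [1:p]
#3=t depends on [2:p]
#4=u depends on [2:p]
#5=u depends on [4:u]
#6=t depends on [3:t]
#7=p depends on [5:u, 6:t]
#8=u depends on [7:p]
sources: [0:p]
N(rest) = Σ N(rest − s) over sources s of rest; N(one piece) = 1:
  size 1 → [8]=1
  size 2 → [7,8]=1
  size 3 → [5,7,8]=1  [6,7,8]=1
  size 4 → [3,6,7,8]=1  [4,5,7,8]=1  [5,6,7,8]=2
  size 5 → [3,5,6,7,8]=3  [4,5,6,7,8]=3
  size 6 → [3,4,5,6,7,8]=6
  size 7 → [2,3,4,5,6,7,8]=6
  first=0(p) contributes 6

6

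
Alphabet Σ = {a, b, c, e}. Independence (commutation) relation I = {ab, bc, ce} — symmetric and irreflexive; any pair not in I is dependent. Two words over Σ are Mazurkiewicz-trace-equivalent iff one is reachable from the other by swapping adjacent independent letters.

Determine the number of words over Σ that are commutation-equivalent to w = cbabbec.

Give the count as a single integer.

30

piece 0:c — minimal
piece 1:b — minimal
piece 2:a rests on {0:c}
piece 3:b rests on {1:b}
piece 4:b rests on {3:b}
piece 5:e rests on {2:a, 4:b}
piece 6:c rests on {2:a}
minimal pieces: {0:c, 1:b}
ways to finish when only these pieces remain (= sum over removing one remaining piece with nothing left below it):
  1 left: {5}→1  {6}→1
  2 left: {4,5}→1  {5,6}→2
  3 left: {2,5,6}→2  {3,4,5}→1  {4,5,6}→3
  4 left: {0,2,5,6}→2  {1,3,4,5}→1  {2,4,5,6}→5  {3,4,5,6}→4
  5 left: {0,2,4,5,6}→7  {1,3,4,5,6}→5  {2,3,4,5,6}→9
  placing 0:c first → 14 extensions
  placing 1:b first → 16 extensions
total linear extensions = 30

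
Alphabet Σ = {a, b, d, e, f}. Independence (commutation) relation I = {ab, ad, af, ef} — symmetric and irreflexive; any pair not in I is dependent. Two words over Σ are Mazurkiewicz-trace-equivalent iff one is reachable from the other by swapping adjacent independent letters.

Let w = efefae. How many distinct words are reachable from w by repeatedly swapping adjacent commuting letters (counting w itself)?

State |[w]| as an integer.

15

piece 0:e — minimal
piece 1:f — minimal
piece 2:e rests on {0:e}
piece 3:f rests on {1:f}
piece 4:a rests on {2:e}
piece 5:e rests on {4:a}
minimal pieces: {0:e, 1:f}
ways to finish when only these pieces remain (= sum over removing one remaining piece with nothing left below it):
  1 left: {3}→1  {5}→1
  2 left: {1,3}→1  {3,5}→2  {4,5}→1
  3 left: {1,3,5}→3  {2,4,5}→1  {3,4,5}→3
  4 left: {0,2,4,5}→1  {1,3,4,5}→6  {2,3,4,5}→4
  placing 0:e first → 10 extensions
  placing 1:f first → 5 extensions
total linear extensions = 15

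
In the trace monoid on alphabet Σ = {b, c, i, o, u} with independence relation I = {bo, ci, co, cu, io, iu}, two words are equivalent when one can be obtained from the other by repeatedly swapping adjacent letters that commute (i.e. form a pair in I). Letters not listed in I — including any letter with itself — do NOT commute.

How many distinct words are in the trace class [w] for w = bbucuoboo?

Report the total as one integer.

drop 0:b onto floor
drop 1:b onto {0:b}
drop 2:u onto {1:b}
drop 3:c onto {1:b}
drop 4:u onto {2:u}
drop 5:o onto {4:u}
drop 6:b onto {3:c, 4:u}
drop 7:o onto {5:o}
drop 8:o onto {7:o}
ground layer = {0:b}
drop-orders for the pieces not yet dropped (sum over which currently-grounded one goes next):
  1 to go: {6} 1  {8} 1
  2 to go: {3,6} 1  {6,8} 2  {7,8} 1
  3 to go: {3,6,8} 3  {5,7,8} 1  {6,7,8} 3
  4 to go: {3,6,7,8} 6  {5,6,7,8} 4
  5 to go: {3,5,6,7,8} 10  {4,5,6,7,8} 4
  6 to go: {2,4,5,6,7,8} 4  {3,4,5,6,7,8} 14
  7 to go: {2,3,4,5,6,7,8} 18
  if 0:b drops first: 18 orders

18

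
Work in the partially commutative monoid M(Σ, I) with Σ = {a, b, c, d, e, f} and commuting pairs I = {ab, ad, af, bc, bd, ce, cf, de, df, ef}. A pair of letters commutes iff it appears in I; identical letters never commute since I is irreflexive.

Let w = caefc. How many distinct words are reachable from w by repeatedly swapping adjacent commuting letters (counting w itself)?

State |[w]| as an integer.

10

drop 0:c onto floor
drop 1:a onto {0:c}
drop 2:e onto {1:a}
drop 3:f onto floor
drop 4:c onto {1:a}
ground layer = {0:c, 3:f}
drop-orders for the pieces not yet dropped (sum over which currently-grounded one goes next):
  1 to go: {2} 1  {3} 1  {4} 1
  2 to go: {2,3} 2  {2,4} 2  {3,4} 2
  3 to go: {1,2,4} 2  {2,3,4} 6
  if 0:c drops first: 8 orders
  if 3:f drops first: 2 orders
heap linearizations: 10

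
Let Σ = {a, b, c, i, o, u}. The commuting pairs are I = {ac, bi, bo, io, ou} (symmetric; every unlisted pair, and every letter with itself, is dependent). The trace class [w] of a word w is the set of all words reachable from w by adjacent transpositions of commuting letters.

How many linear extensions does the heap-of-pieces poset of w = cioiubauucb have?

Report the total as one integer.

5

piece 0:c — minimal
piece 1:i rests on {0:c}
piece 2:o rests on {0:c}
piece 3:i rests on {1:i}
piece 4:u rests on {3:i}
piece 5:b rests on {4:u}
piece 6:a rests on {2:o, 5:b}
piece 7:u rests on {6:a}
piece 8:u rests on {7:u}
piece 9:c rests on {8:u}
piece 10:b rests on {9:c}
minimal pieces: {0:c}
ways to finish when only these pieces remain (= sum over removing one remaining piece with nothing left below it):
  1 left: {10}→1
  2 left: {9,10}→1
  3 left: {8,9,10}→1
  4 left: {7,8,9,10}→1
  5 left: {6,7,8,9,10}→1
  6 left: {2,6,7,8,9,10}→1  {5,6,7,8,9,10}→1
  7 left: {2,5,6,7,8,9,10}→2  {4,5,6,7,8,9,10}→1
  8 left: {2,4,5,6,7,8,9,10}→3  {3,4,5,6,7,8,9,10}→1
  9 left: {1,3,4,5,6,7,8,9,10}→1  {2,3,4,5,6,7,8,9,10}→4
  placing 0:c first → 5 extensions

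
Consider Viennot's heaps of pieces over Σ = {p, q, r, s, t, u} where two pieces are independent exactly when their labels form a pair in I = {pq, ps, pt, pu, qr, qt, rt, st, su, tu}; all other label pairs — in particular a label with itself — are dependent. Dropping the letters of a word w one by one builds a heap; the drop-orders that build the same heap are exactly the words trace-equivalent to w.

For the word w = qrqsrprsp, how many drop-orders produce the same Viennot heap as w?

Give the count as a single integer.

#0=q has no predecessor
#1=r has no predecessor
#2=q depends on [0:q]
#3=s depends on [1:r, 2:q]
#4=r depends on [3:s]
#5=p depends on [4:r]
#6=r depends on [5:p]
#7=s depends on [6:r]
#8=p depends on [6:r]
sources: [0:q, 1:r]
N(rest) = Σ N(rest − s) over sources s of rest; N(one piece) = 1:
  size 1 → [7]=1  [8]=1
  size 2 → [7,8]=2
  size 3 → [6,7,8]=2
  size 4 → [5,6,7,8]=2
  size 5 → [4,5,6,7,8]=2
  size 6 → [3,4,5,6,7,8]=2
  size 7 → [1,3,4,5,6,7,8]=2  [2,3,4,5,6,7,8]=2
  first=0(q) contributes 4
  first=1(r) contributes 2
|[w]| = 6

6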